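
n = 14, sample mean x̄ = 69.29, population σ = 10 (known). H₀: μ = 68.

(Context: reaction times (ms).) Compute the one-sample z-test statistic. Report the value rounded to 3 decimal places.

test statistic = 0.483

SE = σ/√n = 10/√14 = 2.6726
z = (x̄−μ₀)/SE = (69.29−68)/2.6726 = 0.4827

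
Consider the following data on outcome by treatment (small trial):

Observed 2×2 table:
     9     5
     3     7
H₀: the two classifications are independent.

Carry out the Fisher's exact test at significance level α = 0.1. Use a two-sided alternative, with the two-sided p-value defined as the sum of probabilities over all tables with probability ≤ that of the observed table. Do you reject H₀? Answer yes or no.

Margins: r₁=14, r₂=10, c₁=12, c₂=12, n=24
p_obs = C(14,9)·C(10,3)/C(24,12); sum pmf over tables with pmf ≤ p_obs
p-value (two-sided) = 0.21376
At α=0.1: p ≥ α → fail to reject H₀

reject H₀: no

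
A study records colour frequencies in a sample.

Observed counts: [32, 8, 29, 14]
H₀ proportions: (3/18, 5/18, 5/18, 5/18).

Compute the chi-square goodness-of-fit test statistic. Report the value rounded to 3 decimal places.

test statistic = 38.778

n = 83; E_i = n·p_i = [13.83, 23.06, 23.06, 23.06]
χ² = (32−13.83)²/13.83 + (8−23.06)²/23.06 + (29−23.06)²/23.06 + (14−23.06)²/23.06 = 38.7783
df = 3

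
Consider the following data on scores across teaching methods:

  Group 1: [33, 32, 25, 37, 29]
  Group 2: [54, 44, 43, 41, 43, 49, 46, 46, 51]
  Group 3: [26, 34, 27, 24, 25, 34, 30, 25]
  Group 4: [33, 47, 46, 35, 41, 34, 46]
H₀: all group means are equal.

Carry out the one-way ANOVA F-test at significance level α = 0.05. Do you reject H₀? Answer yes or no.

Group means [31.20, 46.33, 28.12, 40.29], grand mean 37.241
SSB = Σnᵢ(x̄ᵢ−x̄)² = 1656.207; SSW = ΣΣ(x−x̄ᵢ)² = 571.104
MSB = 1656.207/3 = 552.0689; MSW = 571.104/25 = 22.8441
F = MSB/MSW = 24.1668
df = (3, 25)
p-value (upper-tail) = 0.00000
At α=0.05: p < α → reject H₀

reject H₀: yes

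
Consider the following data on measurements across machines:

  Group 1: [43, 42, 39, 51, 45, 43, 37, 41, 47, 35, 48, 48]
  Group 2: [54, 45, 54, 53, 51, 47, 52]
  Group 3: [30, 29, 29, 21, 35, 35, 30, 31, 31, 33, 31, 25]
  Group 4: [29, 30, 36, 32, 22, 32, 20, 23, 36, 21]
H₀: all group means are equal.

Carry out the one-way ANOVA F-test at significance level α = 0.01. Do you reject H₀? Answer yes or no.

reject H₀: yes

Group means [43.25, 50.86, 30.00, 28.10], grand mean 36.976
SSB = Σnᵢ(x̄ᵢ−x̄)² = 3192.968; SSW = ΣΣ(x−x̄ᵢ)² = 838.007
MSB = 3192.968/3 = 1064.3228; MSW = 838.007/37 = 22.6488
F = MSB/MSW = 46.9924
df = (3, 37)
p-value (upper-tail) = 0.00000
At α=0.01: p < α → reject H₀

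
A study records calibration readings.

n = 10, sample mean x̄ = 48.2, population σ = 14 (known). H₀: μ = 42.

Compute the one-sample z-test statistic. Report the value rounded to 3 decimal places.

SE = σ/√n = 14/√10 = 4.4272
z = (x̄−μ₀)/SE = (48.2−42)/4.4272 = 1.4004

test statistic = 1.400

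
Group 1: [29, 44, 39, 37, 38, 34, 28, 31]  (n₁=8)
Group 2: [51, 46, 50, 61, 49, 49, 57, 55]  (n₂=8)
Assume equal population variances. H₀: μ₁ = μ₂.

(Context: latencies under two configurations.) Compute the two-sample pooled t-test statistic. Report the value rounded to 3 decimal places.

test statistic = -6.575

x̄₁=35.000, s₁=5.503, n₁=8
x̄₂=52.250, s₂=4.979, n₂=8
s_p² = [7·5.503² + 7·4.979²]/14 = 27.5357
SE = √(s_p²·(1/8+1/8)) = 2.6237
t = (35.000−52.250)/2.6237 = -6.5746
df = 14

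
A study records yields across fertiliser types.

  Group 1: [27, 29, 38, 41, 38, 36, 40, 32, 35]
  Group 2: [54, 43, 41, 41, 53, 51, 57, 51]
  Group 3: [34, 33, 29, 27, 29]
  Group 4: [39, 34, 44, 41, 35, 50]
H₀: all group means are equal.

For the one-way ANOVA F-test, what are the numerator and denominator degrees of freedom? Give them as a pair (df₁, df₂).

degrees of freedom = [3, 24]

k = 4 groups, N = 28 total
df = (k−1, N−k) = (4−1, 28−4) = (3, 24)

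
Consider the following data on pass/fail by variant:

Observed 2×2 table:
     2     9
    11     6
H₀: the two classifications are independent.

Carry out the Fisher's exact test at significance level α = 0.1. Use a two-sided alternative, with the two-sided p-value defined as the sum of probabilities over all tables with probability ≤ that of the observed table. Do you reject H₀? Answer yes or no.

Margins: r₁=11, r₂=17, c₁=13, c₂=15, n=28
p_obs = C(11,2)·C(17,11)/C(28,13); sum pmf over tables with pmf ≤ p_obs
p-value (two-sided) = 0.02376
At α=0.1: p < α → reject H₀

reject H₀: yes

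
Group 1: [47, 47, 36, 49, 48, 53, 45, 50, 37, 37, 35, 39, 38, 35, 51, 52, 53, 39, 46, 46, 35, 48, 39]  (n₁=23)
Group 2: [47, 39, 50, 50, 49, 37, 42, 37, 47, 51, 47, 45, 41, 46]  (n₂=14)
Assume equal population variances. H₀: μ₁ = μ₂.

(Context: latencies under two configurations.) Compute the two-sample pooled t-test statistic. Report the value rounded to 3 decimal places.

test statistic = -0.582

x̄₁=43.696, s₁=6.427, n₁=23
x̄₂=44.857, s₂=4.833, n₂=14
s_p² = [22·6.427² + 13·4.833²]/35 = 34.6453
SE = √(s_p²·(1/23+1/14)) = 1.9952
t = (43.696−44.857)/1.9952 = -0.5821
df = 35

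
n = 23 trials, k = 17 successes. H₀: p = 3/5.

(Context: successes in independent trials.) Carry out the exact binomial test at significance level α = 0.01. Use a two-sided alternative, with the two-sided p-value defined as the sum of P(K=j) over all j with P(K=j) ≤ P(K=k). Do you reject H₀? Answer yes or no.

reject H₀: no

Exact binomial: n=23, k=17, p₀=3/5=0.6000
P(X=j) = C(n,j)·p₀^j·(1−p₀)^(n−j); p = Σ P(X=j) over j with P(X=j) ≤ P(X=17)
p-value (two-sided) = 0.20530
At α=0.01: p ≥ α → fail to reject H₀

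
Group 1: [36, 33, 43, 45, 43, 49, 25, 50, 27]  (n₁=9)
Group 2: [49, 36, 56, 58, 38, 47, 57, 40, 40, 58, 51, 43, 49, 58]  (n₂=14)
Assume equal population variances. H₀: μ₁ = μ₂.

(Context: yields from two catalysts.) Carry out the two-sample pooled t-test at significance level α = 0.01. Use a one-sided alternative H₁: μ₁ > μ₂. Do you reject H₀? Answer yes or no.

x̄₁=39.000, s₁=9.179, n₁=9
x̄₂=48.571, s₂=8.083, n₂=14
s_p² = [8·9.179² + 13·8.083²]/21 = 72.5442
SE = √(s_p²·(1/9+1/14)) = 3.6390
t = (39.000−48.571)/3.6390 = -2.6302
df = 21
p-value (one-sided, H₁ greater) = 0.99218
At α=0.01: p ≥ α → fail to reject H₀

reject H₀: no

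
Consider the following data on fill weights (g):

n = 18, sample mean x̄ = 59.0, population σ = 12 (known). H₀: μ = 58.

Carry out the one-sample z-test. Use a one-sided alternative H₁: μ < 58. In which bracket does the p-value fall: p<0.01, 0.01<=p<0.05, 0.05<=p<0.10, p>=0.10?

p-value bracket: p>=0.10

SE = σ/√n = 12/√18 = 2.8284
z = (x̄−μ₀)/SE = (59.0−58)/2.8284 = 0.3536
p-value (one-sided, H₁ less) = 0.63816
→ bracket: p>=0.10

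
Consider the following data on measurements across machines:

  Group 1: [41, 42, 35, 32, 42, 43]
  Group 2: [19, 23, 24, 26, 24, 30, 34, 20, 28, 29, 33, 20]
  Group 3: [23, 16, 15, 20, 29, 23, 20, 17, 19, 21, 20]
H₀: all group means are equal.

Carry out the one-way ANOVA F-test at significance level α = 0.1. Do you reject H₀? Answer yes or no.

Group means [39.17, 25.83, 20.27], grand mean 26.483
SSB = Σnᵢ(x̄ᵢ−x̄)² = 1394.560; SSW = ΣΣ(x−x̄ᵢ)² = 532.682
MSB = 1394.560/2 = 697.2798; MSW = 532.682/26 = 20.4878
F = MSB/MSW = 34.0340
df = (2, 26)
p-value (upper-tail) = 0.00000
At α=0.1: p < α → reject H₀

reject H₀: yes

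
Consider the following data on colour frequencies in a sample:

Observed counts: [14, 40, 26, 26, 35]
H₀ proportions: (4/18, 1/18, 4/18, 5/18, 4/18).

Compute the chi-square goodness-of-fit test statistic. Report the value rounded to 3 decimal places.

test statistic = 147.440

n = 141; E_i = n·p_i = [31.33, 7.83, 31.33, 39.17, 31.33]
χ² = (14−31.33)²/31.33 + (40−7.83)²/7.83 + (26−31.33)²/31.33 + (26−39.17)²/39.17 + (35−31.33)²/31.33 = 147.4404
df = 4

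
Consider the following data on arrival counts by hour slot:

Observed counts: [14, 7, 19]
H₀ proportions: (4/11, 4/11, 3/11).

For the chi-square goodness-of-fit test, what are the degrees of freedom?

degrees of freedom = 2

df = k − 1 = 3 − 1 = 2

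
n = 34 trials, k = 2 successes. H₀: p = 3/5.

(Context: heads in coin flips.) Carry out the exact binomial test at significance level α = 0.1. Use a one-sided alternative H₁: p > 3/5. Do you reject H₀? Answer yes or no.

reject H₀: no

Exact binomial: n=34, k=2, p₀=3/5=0.6000
P(X≥2) from Σ C(n,i)·p₀^i·(1−p₀)^(n−i)
p-value (one-sided, H₁ greater) = 1.00000
At α=0.1: p ≥ α → fail to reject H₀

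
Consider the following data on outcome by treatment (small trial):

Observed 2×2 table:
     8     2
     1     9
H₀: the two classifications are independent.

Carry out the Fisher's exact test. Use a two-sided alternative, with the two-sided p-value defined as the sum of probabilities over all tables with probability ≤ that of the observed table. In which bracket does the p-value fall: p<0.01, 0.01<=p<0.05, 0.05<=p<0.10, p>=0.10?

p-value bracket: p<0.01

Margins: r₁=10, r₂=10, c₁=9, c₂=11, n=20
p_obs = C(10,8)·C(10,1)/C(20,9); sum pmf over tables with pmf ≤ p_obs
p-value (two-sided) = 0.00548
→ bracket: p<0.01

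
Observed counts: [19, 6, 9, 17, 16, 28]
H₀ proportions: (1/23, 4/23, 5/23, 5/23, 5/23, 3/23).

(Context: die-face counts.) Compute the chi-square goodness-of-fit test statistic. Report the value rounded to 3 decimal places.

test statistic = 88.161

n = 95; E_i = n·p_i = [4.13, 16.52, 20.65, 20.65, 20.65, 12.39]
χ² = (19−4.13)²/4.13 + (6−16.52)²/16.52 + (9−20.65)²/20.65 + (17−20.65)²/20.65 + (16−20.65)²/20.65 + (28−12.39)²/12.39 = 88.1607
df = 5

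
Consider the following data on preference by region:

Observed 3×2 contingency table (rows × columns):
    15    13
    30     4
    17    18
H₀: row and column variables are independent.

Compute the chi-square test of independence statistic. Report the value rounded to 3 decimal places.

Row totals [28, 34, 35], col totals [62, 35], n=97
χ² = (15−17.90)²/17.90 + (13−10.10)²/10.10 + (30−21.73)²/21.73 + (4−12.27)²/12.27 + (17−22.37)²/22.37 + (18−12.63)²/12.63 = 13.5914
df = 2

test statistic = 13.591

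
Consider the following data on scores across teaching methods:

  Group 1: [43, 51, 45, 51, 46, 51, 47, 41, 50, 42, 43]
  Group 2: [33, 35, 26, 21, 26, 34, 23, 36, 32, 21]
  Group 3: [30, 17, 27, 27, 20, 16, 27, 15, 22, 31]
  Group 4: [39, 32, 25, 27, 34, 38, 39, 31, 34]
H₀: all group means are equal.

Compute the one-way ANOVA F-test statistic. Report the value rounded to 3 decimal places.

test statistic = 37.688

Group means [46.36, 28.70, 23.20, 33.22], grand mean 33.200
SSB = Σnᵢ(x̄ᵢ−x̄)² = 3108.599; SSW = ΣΣ(x−x̄ᵢ)² = 989.801
MSB = 3108.599/3 = 1036.1997; MSW = 989.801/36 = 27.4945
F = MSB/MSW = 37.6876
df = (3, 36)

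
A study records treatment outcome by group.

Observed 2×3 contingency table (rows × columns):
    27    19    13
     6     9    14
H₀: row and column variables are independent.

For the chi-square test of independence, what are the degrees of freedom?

df = (r−1)(c−1) = (2−1)·(3−1) = 2

degrees of freedom = 2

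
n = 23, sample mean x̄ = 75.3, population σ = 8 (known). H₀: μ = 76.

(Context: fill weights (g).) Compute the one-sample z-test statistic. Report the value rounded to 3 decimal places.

test statistic = -0.420

SE = σ/√n = 8/√23 = 1.6681
z = (x̄−μ₀)/SE = (75.3−76)/1.6681 = -0.4196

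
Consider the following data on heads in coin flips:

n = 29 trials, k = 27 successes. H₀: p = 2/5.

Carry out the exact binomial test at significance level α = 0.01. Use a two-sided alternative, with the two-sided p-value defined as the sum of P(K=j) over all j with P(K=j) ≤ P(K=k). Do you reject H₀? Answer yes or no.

reject H₀: yes

Exact binomial: n=29, k=27, p₀=2/5=0.4000
P(X=j) = C(n,j)·p₀^j·(1−p₀)^(n−j); p = Σ P(X=j) over j with P(X=j) ≤ P(X=27)
p-value (two-sided) = 0.00000
At α=0.01: p < α → reject H₀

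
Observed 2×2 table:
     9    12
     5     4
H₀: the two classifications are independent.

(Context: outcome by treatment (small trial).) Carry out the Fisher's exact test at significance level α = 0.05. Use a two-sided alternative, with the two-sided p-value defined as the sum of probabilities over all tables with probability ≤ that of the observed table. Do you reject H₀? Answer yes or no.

Margins: r₁=21, r₂=9, c₁=14, c₂=16, n=30
p_obs = C(21,9)·C(9,5)/C(30,14); sum pmf over tables with pmf ≤ p_obs
p-value (two-sided) = 0.69439
At α=0.05: p ≥ α → fail to reject H₀

reject H₀: no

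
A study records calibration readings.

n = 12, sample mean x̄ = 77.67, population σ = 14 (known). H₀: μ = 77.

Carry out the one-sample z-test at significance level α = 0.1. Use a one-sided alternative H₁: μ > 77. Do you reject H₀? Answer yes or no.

reject H₀: no

SE = σ/√n = 14/√12 = 4.0415
z = (x̄−μ₀)/SE = (77.67−77)/4.0415 = 0.1658
p-value (one-sided, H₁ greater) = 0.43416
At α=0.1: p ≥ α → fail to reject H₀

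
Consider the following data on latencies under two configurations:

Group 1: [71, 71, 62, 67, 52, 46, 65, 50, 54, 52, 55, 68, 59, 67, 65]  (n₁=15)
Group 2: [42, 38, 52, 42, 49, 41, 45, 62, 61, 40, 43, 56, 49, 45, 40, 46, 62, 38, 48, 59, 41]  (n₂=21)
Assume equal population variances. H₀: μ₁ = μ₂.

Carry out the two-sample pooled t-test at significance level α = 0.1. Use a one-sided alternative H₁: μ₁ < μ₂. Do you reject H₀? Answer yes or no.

x̄₁=60.267, s₁=8.207, n₁=15
x̄₂=47.571, s₂=8.078, n₂=21
s_p² = [14·8.207² + 20·8.078²]/34 = 66.1199
SE = √(s_p²·(1/15+1/21)) = 2.7489
t = (60.267−47.571)/2.7489 = 4.6183
df = 34
p-value (one-sided, H₁ less) = 0.99997
At α=0.1: p ≥ α → fail to reject H₀

reject H₀: no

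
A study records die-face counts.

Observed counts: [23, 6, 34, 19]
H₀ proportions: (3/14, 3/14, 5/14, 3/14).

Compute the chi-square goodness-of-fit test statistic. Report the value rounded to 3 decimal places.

n = 82; E_i = n·p_i = [17.57, 17.57, 29.29, 17.57]
χ² = (23−17.57)²/17.57 + (6−17.57)²/17.57 + (34−29.29)²/29.29 + (19−17.57)²/17.57 = 10.1724
df = 3

test statistic = 10.172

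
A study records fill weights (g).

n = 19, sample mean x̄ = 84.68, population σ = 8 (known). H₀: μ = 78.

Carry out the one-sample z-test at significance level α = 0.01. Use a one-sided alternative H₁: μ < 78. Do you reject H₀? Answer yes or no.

SE = σ/√n = 8/√19 = 1.8353
z = (x̄−μ₀)/SE = (84.68−78)/1.8353 = 3.6397
p-value (one-sided, H₁ less) = 0.99986
At α=0.01: p ≥ α → fail to reject H₀

reject H₀: no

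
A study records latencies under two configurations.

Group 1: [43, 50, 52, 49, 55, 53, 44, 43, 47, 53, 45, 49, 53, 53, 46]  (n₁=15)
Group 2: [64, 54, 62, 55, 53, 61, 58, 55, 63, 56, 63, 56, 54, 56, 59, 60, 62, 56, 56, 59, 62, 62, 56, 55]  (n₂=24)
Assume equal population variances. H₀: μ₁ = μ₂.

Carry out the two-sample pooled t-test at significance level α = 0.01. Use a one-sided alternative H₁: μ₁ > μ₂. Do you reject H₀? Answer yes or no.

x̄₁=49.000, s₁=4.106, n₁=15
x̄₂=58.208, s₂=3.439, n₂=24
s_p² = [14·4.106² + 23·3.439²]/37 = 13.7286
SE = √(s_p²·(1/15+1/24)) = 1.2195
t = (49.000−58.208)/1.2195 = -7.5507
df = 37
p-value (one-sided, H₁ greater) = 1.00000
At α=0.01: p ≥ α → fail to reject H₀

reject H₀: no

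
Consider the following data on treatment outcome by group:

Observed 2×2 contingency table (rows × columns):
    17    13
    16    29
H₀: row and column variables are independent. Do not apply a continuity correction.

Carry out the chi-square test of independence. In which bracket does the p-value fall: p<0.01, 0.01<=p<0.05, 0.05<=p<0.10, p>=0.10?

Row totals [30, 45], col totals [33, 42], n=75
χ² = (17−13.20)²/13.20 + (13−16.80)²/16.80 + (16−19.80)²/19.80 + (29−25.20)²/25.20 = 3.2558
df = 1
p-value (upper-tail) = 0.07117
→ bracket: 0.05<=p<0.10

p-value bracket: 0.05<=p<0.10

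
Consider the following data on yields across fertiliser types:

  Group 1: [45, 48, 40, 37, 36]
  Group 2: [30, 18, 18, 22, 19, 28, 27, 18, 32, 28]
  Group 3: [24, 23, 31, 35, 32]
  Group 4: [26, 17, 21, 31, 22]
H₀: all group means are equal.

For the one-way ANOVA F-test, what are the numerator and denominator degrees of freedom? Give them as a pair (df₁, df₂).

degrees of freedom = [3, 21]

k = 4 groups, N = 25 total
df = (k−1, N−k) = (4−1, 25−4) = (3, 21)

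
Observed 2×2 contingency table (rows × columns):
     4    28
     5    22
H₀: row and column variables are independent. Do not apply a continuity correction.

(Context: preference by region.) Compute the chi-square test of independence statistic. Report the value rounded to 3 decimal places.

Row totals [32, 27], col totals [9, 50], n=59
χ² = (4−4.88)²/4.88 + (28−27.12)²/27.12 + (5−4.12)²/4.12 + (22−22.88)²/22.88 = 0.4103
df = 1

test statistic = 0.410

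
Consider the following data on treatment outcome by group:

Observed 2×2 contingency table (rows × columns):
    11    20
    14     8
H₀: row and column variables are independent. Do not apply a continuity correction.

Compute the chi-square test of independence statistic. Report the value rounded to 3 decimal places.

Row totals [31, 22], col totals [25, 28], n=53
χ² = (11−14.62)²/14.62 + (20−16.38)²/16.38 + (14−10.38)²/10.38 + (8−11.62)²/11.62 = 4.0926
df = 1

test statistic = 4.093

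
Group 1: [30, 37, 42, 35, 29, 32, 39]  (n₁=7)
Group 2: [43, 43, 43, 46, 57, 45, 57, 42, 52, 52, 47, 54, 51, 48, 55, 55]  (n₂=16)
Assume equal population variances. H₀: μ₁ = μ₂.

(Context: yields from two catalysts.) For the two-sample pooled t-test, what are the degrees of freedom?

df = n₁ + n₂ − 2 = 7 + 16 − 2 = 21

degrees of freedom = 21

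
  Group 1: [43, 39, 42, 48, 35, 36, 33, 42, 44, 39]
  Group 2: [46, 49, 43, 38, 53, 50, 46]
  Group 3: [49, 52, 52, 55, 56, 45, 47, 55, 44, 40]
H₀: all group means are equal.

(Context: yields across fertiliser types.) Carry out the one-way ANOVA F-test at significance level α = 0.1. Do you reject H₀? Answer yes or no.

Group means [40.10, 46.43, 49.50], grand mean 45.222
SSB = Σnᵢ(x̄ᵢ−x̄)² = 455.552; SSW = ΣΣ(x−x̄ᵢ)² = 597.114
MSB = 455.552/2 = 227.7762; MSW = 597.114/24 = 24.8798
F = MSB/MSW = 9.1551
df = (2, 24)
p-value (upper-tail) = 0.00111
At α=0.1: p < α → reject H₀

reject H₀: yes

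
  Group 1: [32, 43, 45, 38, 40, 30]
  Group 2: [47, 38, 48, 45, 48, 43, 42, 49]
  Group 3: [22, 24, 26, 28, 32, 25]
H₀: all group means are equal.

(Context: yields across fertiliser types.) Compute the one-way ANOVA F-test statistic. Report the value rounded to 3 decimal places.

Group means [38.00, 45.00, 26.17], grand mean 37.250
SSB = Σnᵢ(x̄ᵢ−x̄)² = 1220.917; SSW = ΣΣ(x−x̄ᵢ)² = 338.833
MSB = 1220.917/2 = 610.4583; MSW = 338.833/17 = 19.9314
F = MSB/MSW = 30.6280
df = (2, 17)

test statistic = 30.628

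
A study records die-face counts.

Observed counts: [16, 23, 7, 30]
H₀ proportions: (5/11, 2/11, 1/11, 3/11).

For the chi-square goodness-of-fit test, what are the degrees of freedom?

df = k − 1 = 4 − 1 = 3

degrees of freedom = 3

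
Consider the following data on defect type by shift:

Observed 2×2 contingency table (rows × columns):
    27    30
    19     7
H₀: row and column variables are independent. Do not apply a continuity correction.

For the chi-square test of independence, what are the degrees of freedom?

degrees of freedom = 1

df = (r−1)(c−1) = (2−1)·(2−1) = 1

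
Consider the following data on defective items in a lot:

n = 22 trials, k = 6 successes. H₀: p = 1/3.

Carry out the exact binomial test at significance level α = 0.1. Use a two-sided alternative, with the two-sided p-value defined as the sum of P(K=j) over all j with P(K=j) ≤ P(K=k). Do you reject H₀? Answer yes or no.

Exact binomial: n=22, k=6, p₀=1/3=0.3333
P(X=j) = C(n,j)·p₀^j·(1−p₀)^(n−j); p = Σ P(X=j) over j with P(X=j) ≤ P(X=6)
p-value (two-sided) = 0.65497
At α=0.1: p ≥ α → fail to reject H₀

reject H₀: no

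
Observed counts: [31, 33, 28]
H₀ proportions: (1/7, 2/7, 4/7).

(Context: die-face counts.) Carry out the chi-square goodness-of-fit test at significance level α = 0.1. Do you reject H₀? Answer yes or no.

reject H₀: yes

n = 92; E_i = n·p_i = [13.14, 26.29, 52.57]
χ² = (31−13.14)²/13.14 + (33−26.29)²/26.29 + (28−52.57)²/52.57 = 37.4620
df = 2
p-value (upper-tail) = 0.00000
At α=0.1: p < α → reject H₀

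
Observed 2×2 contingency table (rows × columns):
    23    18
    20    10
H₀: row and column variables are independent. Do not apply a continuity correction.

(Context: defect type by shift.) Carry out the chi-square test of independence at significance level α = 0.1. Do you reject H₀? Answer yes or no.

reject H₀: no

Row totals [41, 30], col totals [43, 28], n=71
χ² = (23−24.83)²/24.83 + (18−16.17)²/16.17 + (20−18.17)²/18.17 + (10−11.83)²/11.83 = 0.8102
df = 1
p-value (upper-tail) = 0.36805
At α=0.1: p ≥ α → fail to reject H₀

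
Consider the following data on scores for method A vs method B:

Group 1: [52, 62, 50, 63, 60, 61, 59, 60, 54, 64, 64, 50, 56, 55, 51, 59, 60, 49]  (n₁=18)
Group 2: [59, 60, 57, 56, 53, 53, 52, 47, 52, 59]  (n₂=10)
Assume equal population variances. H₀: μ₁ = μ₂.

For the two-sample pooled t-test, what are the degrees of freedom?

degrees of freedom = 26

df = n₁ + n₂ − 2 = 18 + 10 − 2 = 26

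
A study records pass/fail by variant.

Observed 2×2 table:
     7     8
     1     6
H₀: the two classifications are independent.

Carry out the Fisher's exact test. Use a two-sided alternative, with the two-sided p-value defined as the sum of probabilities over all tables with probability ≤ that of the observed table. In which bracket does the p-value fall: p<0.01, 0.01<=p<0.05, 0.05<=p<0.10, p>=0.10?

Margins: r₁=15, r₂=7, c₁=8, c₂=14, n=22
p_obs = C(15,7)·C(7,1)/C(22,8); sum pmf over tables with pmf ≤ p_obs
p-value (two-sided) = 0.19322
→ bracket: p>=0.10

p-value bracket: p>=0.10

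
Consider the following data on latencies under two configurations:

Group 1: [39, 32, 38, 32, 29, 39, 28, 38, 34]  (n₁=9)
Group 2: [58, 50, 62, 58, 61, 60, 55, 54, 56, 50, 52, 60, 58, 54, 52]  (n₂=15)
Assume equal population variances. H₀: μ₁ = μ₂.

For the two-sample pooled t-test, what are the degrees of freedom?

df = n₁ + n₂ − 2 = 9 + 15 − 2 = 22

degrees of freedom = 22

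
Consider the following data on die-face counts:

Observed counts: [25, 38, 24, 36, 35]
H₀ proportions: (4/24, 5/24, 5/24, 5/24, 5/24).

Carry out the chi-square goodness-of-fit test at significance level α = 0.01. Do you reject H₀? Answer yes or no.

reject H₀: no

n = 158; E_i = n·p_i = [26.33, 32.92, 32.92, 32.92, 32.92]
χ² = (25−26.33)²/26.33 + (38−32.92)²/32.92 + (24−32.92)²/32.92 + (36−32.92)²/32.92 + (35−32.92)²/32.92 = 3.6886
df = 4
p-value (upper-tail) = 0.44979
At α=0.01: p ≥ α → fail to reject H₀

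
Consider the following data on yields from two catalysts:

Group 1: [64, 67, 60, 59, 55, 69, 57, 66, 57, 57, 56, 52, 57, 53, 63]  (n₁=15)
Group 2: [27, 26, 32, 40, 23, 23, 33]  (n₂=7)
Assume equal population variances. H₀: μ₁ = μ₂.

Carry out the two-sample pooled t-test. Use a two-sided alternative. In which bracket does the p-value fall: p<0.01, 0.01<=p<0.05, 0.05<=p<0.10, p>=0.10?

p-value bracket: p<0.01

x̄₁=59.467, s₁=5.194, n₁=15
x̄₂=29.143, s₂=6.203, n₂=7
s_p² = [14·5.194² + 6·6.203²]/20 = 30.4295
SE = √(s_p²·(1/15+1/7)) = 2.5250
t = (59.467−29.143)/2.5250 = 12.0093
df = 20
p-value (two-sided) = 0.00000
→ bracket: p<0.01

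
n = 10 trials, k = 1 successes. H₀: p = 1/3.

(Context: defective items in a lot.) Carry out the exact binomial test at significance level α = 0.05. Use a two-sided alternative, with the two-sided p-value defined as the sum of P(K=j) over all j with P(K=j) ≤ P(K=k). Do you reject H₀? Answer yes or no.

reject H₀: no

Exact binomial: n=10, k=1, p₀=1/3=0.3333
P(X=j) = C(n,j)·p₀^j·(1−p₀)^(n−j); p = Σ P(X=j) over j with P(X=j) ≤ P(X=1)
p-value (two-sided) = 0.18061
At α=0.05: p ≥ α → fail to reject H₀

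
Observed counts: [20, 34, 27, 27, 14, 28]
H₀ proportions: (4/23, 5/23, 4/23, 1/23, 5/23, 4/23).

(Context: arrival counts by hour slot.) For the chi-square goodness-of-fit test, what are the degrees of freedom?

df = k − 1 = 6 − 1 = 5

degrees of freedom = 5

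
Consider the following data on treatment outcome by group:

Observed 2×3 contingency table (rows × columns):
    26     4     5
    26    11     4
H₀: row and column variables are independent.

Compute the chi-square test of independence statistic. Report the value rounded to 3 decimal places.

Row totals [35, 41], col totals [52, 15, 9], n=76
χ² = (26−23.95)²/23.95 + (4−6.91)²/6.91 + (5−4.14)²/4.14 + (26−28.05)²/28.05 + (11−8.09)²/8.09 + (4−4.86)²/4.86 = 2.9223
df = 2

test statistic = 2.922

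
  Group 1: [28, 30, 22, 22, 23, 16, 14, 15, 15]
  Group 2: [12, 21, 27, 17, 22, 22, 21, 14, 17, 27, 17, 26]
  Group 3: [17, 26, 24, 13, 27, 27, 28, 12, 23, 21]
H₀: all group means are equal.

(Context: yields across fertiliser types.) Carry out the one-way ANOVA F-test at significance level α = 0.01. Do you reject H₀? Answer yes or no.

reject H₀: no

Group means [20.56, 20.25, 21.80], grand mean 20.839
SSB = Σnᵢ(x̄ᵢ−x̄)² = 14.121; SSW = ΣΣ(x−x̄ᵢ)² = 864.072
MSB = 14.121/2 = 7.0607; MSW = 864.072/28 = 30.8597
F = MSB/MSW = 0.2288
df = (2, 28)
p-value (upper-tail) = 0.79696
At α=0.01: p ≥ α → fail to reject H₀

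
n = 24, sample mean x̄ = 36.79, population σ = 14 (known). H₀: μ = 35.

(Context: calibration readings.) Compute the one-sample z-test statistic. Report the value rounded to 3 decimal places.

SE = σ/√n = 14/√24 = 2.8577
z = (x̄−μ₀)/SE = (36.79−35)/2.8577 = 0.6264

test statistic = 0.626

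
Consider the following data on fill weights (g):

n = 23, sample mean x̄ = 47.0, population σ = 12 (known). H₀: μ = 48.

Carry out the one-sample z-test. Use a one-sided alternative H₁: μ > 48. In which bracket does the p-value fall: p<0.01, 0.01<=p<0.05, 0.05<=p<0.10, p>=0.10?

p-value bracket: p>=0.10

SE = σ/√n = 12/√23 = 2.5022
z = (x̄−μ₀)/SE = (47.0−48)/2.5022 = -0.3997
p-value (one-sided, H₁ greater) = 0.65529
→ bracket: p>=0.10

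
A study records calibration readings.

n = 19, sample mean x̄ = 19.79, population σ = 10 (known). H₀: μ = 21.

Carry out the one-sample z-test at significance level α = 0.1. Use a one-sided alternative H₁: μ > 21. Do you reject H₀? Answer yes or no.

SE = σ/√n = 10/√19 = 2.2942
z = (x̄−μ₀)/SE = (19.79−21)/2.2942 = -0.5274
p-value (one-sided, H₁ greater) = 0.70105
At α=0.1: p ≥ α → fail to reject H₀

reject H₀: no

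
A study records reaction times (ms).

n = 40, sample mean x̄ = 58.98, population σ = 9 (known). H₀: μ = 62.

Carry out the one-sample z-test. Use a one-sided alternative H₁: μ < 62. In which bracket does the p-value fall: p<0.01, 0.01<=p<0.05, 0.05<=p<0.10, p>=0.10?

p-value bracket: 0.01<=p<0.05

SE = σ/√n = 9/√40 = 1.4230
z = (x̄−μ₀)/SE = (58.98−62)/1.4230 = -2.1222
p-value (one-sided, H₁ less) = 0.01691
→ bracket: 0.01<=p<0.05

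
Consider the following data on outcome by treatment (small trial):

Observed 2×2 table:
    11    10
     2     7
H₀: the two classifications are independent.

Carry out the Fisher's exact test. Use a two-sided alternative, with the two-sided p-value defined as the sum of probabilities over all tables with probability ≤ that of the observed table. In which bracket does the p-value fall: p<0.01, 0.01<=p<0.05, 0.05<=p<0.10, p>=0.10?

p-value bracket: p>=0.10

Margins: r₁=21, r₂=9, c₁=13, c₂=17, n=30
p_obs = C(21,11)·C(9,2)/C(30,13); sum pmf over tables with pmf ≤ p_obs
p-value (two-sided) = 0.22927
→ bracket: p>=0.10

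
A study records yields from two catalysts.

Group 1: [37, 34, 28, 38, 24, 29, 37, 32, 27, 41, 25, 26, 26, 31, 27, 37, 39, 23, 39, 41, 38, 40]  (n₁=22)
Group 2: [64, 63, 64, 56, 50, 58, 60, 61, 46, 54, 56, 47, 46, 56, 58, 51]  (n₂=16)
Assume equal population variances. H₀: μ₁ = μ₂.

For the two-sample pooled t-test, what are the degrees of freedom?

df = n₁ + n₂ − 2 = 22 + 16 − 2 = 36

degrees of freedom = 36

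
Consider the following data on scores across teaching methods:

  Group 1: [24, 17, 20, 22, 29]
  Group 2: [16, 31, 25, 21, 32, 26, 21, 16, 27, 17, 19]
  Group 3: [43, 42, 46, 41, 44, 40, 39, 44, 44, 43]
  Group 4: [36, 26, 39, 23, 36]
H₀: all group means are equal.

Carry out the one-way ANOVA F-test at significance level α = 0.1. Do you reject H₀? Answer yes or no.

Group means [22.40, 22.82, 42.60, 32.00], grand mean 30.613
SSB = Σnᵢ(x̄ᵢ−x̄)² = 2452.118; SSW = ΣΣ(x−x̄ᵢ)² = 651.236
MSB = 2452.118/3 = 817.3728; MSW = 651.236/27 = 24.1199
F = MSB/MSW = 33.8880
df = (3, 27)
p-value (upper-tail) = 0.00000
At α=0.1: p < α → reject H₀

reject H₀: yes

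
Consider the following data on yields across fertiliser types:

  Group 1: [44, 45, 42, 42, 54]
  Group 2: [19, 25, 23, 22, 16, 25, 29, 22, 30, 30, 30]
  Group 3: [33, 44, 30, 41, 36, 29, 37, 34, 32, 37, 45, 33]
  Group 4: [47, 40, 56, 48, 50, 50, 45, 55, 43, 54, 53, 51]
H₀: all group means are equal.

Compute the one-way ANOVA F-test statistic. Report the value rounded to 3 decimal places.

Group means [45.40, 24.64, 35.92, 49.33], grand mean 38.025
SSB = Σnᵢ(x̄ᵢ−x̄)² = 3831.646; SSW = ΣΣ(x−x̄ᵢ)² = 891.329
MSB = 3831.646/3 = 1277.2154; MSW = 891.329/36 = 24.7591
F = MSB/MSW = 51.5856
df = (3, 36)

test statistic = 51.586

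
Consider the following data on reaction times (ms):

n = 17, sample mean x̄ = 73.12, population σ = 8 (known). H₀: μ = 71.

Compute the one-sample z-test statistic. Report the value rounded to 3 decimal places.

SE = σ/√n = 8/√17 = 1.9403
z = (x̄−μ₀)/SE = (73.12−71)/1.9403 = 1.0926

test statistic = 1.093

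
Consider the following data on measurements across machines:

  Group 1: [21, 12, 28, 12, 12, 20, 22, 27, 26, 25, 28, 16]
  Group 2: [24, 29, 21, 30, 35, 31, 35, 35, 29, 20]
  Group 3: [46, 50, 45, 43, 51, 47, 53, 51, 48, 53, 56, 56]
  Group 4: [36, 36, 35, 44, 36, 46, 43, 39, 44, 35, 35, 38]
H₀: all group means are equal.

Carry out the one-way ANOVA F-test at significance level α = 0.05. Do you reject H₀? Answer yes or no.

reject H₀: yes

Group means [20.75, 28.90, 49.92, 38.92], grand mean 34.870
SSB = Σnᵢ(x̄ᵢ−x̄)² = 5662.234; SSW = ΣΣ(x−x̄ᵢ)² = 1112.983
MSB = 5662.234/3 = 1887.4114; MSW = 1112.983/42 = 26.4996
F = MSB/MSW = 71.2241
df = (3, 42)
p-value (upper-tail) = 0.00000
At α=0.05: p < α → reject H₀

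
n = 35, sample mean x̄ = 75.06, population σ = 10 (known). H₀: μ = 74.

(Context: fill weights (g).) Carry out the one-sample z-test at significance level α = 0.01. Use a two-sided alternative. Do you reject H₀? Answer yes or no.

SE = σ/√n = 10/√35 = 1.6903
z = (x̄−μ₀)/SE = (75.06−74)/1.6903 = 0.6271
p-value (two-sided) = 0.53059
At α=0.01: p ≥ α → fail to reject H₀

reject H₀: no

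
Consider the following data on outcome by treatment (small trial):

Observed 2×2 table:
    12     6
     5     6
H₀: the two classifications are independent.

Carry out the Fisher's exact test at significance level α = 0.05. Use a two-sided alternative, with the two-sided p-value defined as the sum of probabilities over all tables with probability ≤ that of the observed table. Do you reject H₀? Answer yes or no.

Margins: r₁=18, r₂=11, c₁=17, c₂=12, n=29
p_obs = C(18,12)·C(11,5)/C(29,17); sum pmf over tables with pmf ≤ p_obs
p-value (two-sided) = 0.43844
At α=0.05: p ≥ α → fail to reject H₀

reject H₀: no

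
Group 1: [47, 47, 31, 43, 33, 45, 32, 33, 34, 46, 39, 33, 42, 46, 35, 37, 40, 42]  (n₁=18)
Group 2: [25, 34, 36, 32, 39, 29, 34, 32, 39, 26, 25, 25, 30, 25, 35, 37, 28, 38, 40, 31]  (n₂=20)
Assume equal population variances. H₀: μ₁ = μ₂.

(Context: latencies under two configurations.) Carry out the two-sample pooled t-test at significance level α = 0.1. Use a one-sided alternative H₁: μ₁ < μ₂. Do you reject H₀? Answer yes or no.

x̄₁=39.167, s₁=5.752, n₁=18
x̄₂=32.000, s₂=5.221, n₂=20
s_p² = [17·5.752² + 19·5.221²]/36 = 30.0139
SE = √(s_p²·(1/18+1/20)) = 1.7799
t = (39.167−32.000)/1.7799 = 4.0264
df = 36
p-value (one-sided, H₁ less) = 0.99986
At α=0.1: p ≥ α → fail to reject H₀

reject H₀: no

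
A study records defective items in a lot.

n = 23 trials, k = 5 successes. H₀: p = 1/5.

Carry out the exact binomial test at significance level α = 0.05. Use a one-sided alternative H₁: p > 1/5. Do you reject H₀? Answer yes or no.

Exact binomial: n=23, k=5, p₀=1/5=0.2000
P(X≥5) from Σ C(n,i)·p₀^i·(1−p₀)^(n−i)
p-value (one-sided, H₁ greater) = 0.49929
At α=0.05: p ≥ α → fail to reject H₀

reject H₀: no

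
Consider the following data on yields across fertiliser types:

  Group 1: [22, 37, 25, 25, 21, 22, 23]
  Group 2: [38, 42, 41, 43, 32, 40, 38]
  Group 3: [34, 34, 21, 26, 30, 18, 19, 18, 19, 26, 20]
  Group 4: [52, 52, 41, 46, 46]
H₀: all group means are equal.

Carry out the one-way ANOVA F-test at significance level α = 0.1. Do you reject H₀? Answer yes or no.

Group means [25.00, 39.14, 24.09, 47.40], grand mean 31.700
SSB = Σnᵢ(x̄ᵢ−x̄)² = 2571.334; SSW = ΣΣ(x−x̄ᵢ)² = 740.966
MSB = 2571.334/3 = 857.1113; MSW = 740.966/26 = 28.4987
F = MSB/MSW = 30.0754
df = (3, 26)
p-value (upper-tail) = 0.00000
At α=0.1: p < α → reject H₀

reject H₀: yes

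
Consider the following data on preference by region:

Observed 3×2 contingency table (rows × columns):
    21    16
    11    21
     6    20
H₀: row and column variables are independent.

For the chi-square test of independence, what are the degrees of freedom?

df = (r−1)(c−1) = (3−1)·(2−1) = 2

degrees of freedom = 2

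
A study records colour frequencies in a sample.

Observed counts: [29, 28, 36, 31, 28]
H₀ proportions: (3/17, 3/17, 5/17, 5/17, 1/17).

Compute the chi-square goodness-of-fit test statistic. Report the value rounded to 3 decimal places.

test statistic = 46.751

n = 152; E_i = n·p_i = [26.82, 26.82, 44.71, 44.71, 8.94]
χ² = (29−26.82)²/26.82 + (28−26.82)²/26.82 + (36−44.71)²/44.71 + (31−44.71)²/44.71 + (28−8.94)²/8.94 = 46.7509
df = 4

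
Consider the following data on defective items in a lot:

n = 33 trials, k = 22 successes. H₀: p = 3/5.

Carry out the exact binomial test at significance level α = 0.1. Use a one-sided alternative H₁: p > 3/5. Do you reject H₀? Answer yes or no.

Exact binomial: n=33, k=22, p₀=3/5=0.6000
P(X≥22) from Σ C(n,i)·p₀^i·(1−p₀)^(n−i)
p-value (one-sided, H₁ greater) = 0.27582
At α=0.1: p ≥ α → fail to reject H₀

reject H₀: no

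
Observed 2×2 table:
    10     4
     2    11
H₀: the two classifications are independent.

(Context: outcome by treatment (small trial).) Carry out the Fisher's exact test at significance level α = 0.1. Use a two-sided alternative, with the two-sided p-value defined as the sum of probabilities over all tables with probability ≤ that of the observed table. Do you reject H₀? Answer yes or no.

Margins: r₁=14, r₂=13, c₁=12, c₂=15, n=27
p_obs = C(14,10)·C(13,2)/C(27,12); sum pmf over tables with pmf ≤ p_obs
p-value (two-sided) = 0.00633
At α=0.1: p < α → reject H₀

reject H₀: yes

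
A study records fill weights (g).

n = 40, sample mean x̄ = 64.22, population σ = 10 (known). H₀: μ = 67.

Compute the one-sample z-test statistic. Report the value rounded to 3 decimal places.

test statistic = -1.758

SE = σ/√n = 10/√40 = 1.5811
z = (x̄−μ₀)/SE = (64.22−67)/1.5811 = -1.7582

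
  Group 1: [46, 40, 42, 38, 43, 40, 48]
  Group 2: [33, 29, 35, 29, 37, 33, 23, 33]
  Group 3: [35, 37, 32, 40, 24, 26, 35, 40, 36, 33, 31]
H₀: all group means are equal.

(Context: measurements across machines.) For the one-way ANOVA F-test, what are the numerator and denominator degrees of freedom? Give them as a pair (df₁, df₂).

degrees of freedom = [2, 23]

k = 3 groups, N = 26 total
df = (k−1, N−k) = (3−1, 26−3) = (2, 23)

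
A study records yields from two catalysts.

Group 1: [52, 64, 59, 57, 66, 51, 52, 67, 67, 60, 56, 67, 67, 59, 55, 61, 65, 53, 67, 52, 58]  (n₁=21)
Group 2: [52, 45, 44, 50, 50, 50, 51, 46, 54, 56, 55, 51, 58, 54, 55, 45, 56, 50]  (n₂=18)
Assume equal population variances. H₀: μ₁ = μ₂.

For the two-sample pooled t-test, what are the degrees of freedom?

degrees of freedom = 37

df = n₁ + n₂ − 2 = 21 + 18 − 2 = 37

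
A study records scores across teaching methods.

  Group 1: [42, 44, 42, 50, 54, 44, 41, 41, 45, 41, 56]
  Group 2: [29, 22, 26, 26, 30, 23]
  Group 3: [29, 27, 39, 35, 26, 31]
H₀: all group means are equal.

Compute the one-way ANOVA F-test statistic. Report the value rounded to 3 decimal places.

Group means [45.45, 26.00, 31.17], grand mean 36.652
SSB = Σnᵢ(x̄ᵢ−x̄)² = 1713.657; SSW = ΣΣ(x−x̄ᵢ)² = 467.561
MSB = 1713.657/2 = 856.8284; MSW = 467.561/20 = 23.3780
F = MSB/MSW = 36.6510
df = (2, 20)

test statistic = 36.651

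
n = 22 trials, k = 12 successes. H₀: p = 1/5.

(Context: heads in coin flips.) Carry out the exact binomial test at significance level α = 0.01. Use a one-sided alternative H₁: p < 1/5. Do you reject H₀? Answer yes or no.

reject H₀: no

Exact binomial: n=22, k=12, p₀=1/5=0.2000
P(X≤12) from Σ C(n,i)·p₀^i·(1−p₀)^(n−i)
p-value (one-sided, H₁ less) = 0.99994
At α=0.01: p ≥ α → fail to reject H₀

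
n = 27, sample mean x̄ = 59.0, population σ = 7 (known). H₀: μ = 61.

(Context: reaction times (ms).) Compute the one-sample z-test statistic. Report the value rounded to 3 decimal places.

SE = σ/√n = 7/√27 = 1.3472
z = (x̄−μ₀)/SE = (59.0−61)/1.3472 = -1.4846

test statistic = -1.485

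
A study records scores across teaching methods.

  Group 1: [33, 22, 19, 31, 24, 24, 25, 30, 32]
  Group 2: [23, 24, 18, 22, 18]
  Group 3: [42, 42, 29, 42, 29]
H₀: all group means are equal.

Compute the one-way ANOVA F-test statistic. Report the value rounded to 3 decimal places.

Group means [26.67, 21.00, 36.80], grand mean 27.842
SSB = Σnᵢ(x̄ᵢ−x̄)² = 647.726; SSW = ΣΣ(x−x̄ᵢ)² = 430.800
MSB = 647.726/2 = 323.8632; MSW = 430.800/16 = 26.9250
F = MSB/MSW = 12.0283
df = (2, 16)

test statistic = 12.028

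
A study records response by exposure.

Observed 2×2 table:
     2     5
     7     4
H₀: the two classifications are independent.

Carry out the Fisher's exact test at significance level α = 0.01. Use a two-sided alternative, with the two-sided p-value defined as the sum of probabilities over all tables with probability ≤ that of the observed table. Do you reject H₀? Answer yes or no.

reject H₀: no

Margins: r₁=7, r₂=11, c₁=9, c₂=9, n=18
p_obs = C(7,2)·C(11,7)/C(18,9); sum pmf over tables with pmf ≤ p_obs
p-value (two-sided) = 0.33484
At α=0.01: p ≥ α → fail to reject H₀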